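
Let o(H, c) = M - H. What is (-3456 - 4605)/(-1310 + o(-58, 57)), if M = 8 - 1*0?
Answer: 8061/1244 ≈ 6.4799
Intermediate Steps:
M = 8 (M = 8 + 0 = 8)
o(H, c) = 8 - H
(-3456 - 4605)/(-1310 + o(-58, 57)) = (-3456 - 4605)/(-1310 + (8 - 1*(-58))) = -8061/(-1310 + (8 + 58)) = -8061/(-1310 + 66) = -8061/(-1244) = -8061*(-1/1244) = 8061/1244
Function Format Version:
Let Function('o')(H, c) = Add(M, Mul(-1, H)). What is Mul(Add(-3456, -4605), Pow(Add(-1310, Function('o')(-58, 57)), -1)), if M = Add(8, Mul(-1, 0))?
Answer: Rational(8061, 1244) ≈ 6.4799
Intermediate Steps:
M = 8 (M = Add(8, 0) = 8)
Function('o')(H, c) = Add(8, Mul(-1, H))
Mul(Add(-3456, -4605), Pow(Add(-1310, Function('o')(-58, 57)), -1)) = Mul(Add(-3456, -4605), Pow(Add(-1310, Add(8, Mul(-1, -58))), -1)) = Mul(-8061, Pow(Add(-1310, Add(8, 58)), -1)) = Mul(-8061, Pow(Add(-1310, 66), -1)) = Mul(-8061, Pow(-1244, -1)) = Mul(-8061, Rational(-1, 1244)) = Rational(8061, 1244)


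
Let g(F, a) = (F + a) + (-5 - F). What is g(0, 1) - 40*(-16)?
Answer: 636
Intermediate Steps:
g(F, a) = -5 + a
g(0, 1) - 40*(-16) = (-5 + 1) - 40*(-16) = -4 + 640 = 636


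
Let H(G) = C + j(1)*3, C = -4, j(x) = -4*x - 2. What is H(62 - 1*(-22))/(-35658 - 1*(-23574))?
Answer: 11/6042 ≈ 0.0018206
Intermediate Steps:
j(x) = -2 - 4*x
H(G) = -22 (H(G) = -4 + (-2 - 4*1)*3 = -4 + (-2 - 4)*3 = -4 - 6*3 = -4 - 18 = -22)
H(62 - 1*(-22))/(-35658 - 1*(-23574)) = -22/(-35658 - 1*(-23574)) = -22/(-35658 + 23574) = -22/(-12084) = -22*(-1/12084) = 11/6042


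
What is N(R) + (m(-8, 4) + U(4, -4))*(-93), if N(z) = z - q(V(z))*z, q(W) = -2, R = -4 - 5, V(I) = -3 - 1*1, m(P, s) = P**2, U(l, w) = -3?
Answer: -5700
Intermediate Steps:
V(I) = -4 (V(I) = -3 - 1 = -4)
R = -9
N(z) = 3*z (N(z) = z - (-2)*z = z + 2*z = 3*z)
N(R) + (m(-8, 4) + U(4, -4))*(-93) = 3*(-9) + ((-8)**2 - 3)*(-93) = -27 + (64 - 3)*(-93) = -27 + 61*(-93) = -27 - 5673 = -5700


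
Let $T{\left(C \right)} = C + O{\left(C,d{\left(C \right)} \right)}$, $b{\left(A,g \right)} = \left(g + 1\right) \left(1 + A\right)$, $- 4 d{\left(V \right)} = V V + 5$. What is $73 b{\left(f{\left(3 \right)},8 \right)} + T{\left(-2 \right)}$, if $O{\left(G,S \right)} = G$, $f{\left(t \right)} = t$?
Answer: $2624$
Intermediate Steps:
$d{\left(V \right)} = - \frac{5}{4} - \frac{V^{2}}{4}$ ($d{\left(V \right)} = - \frac{V V + 5}{4} = - \frac{V^{2} + 5}{4} = - \frac{5 + V^{2}}{4} = - \frac{5}{4} - \frac{V^{2}}{4}$)
$b{\left(A,g \right)} = \left(1 + A\right) \left(1 + g\right)$ ($b{\left(A,g \right)} = \left(1 + g\right) \left(1 + A\right) = \left(1 + A\right) \left(1 + g\right)$)
$T{\left(C \right)} = 2 C$ ($T{\left(C \right)} = C + C = 2 C$)
$73 b{\left(f{\left(3 \right)},8 \right)} + T{\left(-2 \right)} = 73 \left(1 + 3 + 8 + 3 \cdot 8\right) + 2 \left(-2\right) = 73 \left(1 + 3 + 8 + 24\right) - 4 = 73 \cdot 36 - 4 = 2628 - 4 = 2624$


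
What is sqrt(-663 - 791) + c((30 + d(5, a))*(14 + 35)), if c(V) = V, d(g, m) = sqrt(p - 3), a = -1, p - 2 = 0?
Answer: 1470 + 49*I + I*sqrt(1454) ≈ 1470.0 + 87.131*I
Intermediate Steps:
p = 2 (p = 2 + 0 = 2)
d(g, m) = I (d(g, m) = sqrt(2 - 3) = sqrt(-1) = I)
sqrt(-663 - 791) + c((30 + d(5, a))*(14 + 35)) = sqrt(-663 - 791) + (30 + I)*(14 + 35) = sqrt(-1454) + (30 + I)*49 = I*sqrt(1454) + (1470 + 49*I) = 1470 + 49*I + I*sqrt(1454)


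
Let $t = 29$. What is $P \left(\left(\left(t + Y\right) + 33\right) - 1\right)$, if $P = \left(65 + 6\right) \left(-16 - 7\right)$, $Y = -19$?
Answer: $-68586$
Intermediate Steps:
$P = -1633$ ($P = 71 \left(-23\right) = -1633$)
$P \left(\left(\left(t + Y\right) + 33\right) - 1\right) = - 1633 \left(\left(\left(29 - 19\right) + 33\right) - 1\right) = - 1633 \left(\left(10 + 33\right) - 1\right) = - 1633 \left(43 - 1\right) = \left(-1633\right) 42 = -68586$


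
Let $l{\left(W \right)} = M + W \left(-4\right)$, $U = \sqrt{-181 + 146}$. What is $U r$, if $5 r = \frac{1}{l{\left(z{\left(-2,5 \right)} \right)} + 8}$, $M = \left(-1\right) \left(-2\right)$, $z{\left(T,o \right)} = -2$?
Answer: $\frac{i \sqrt{35}}{90} \approx 0.065734 i$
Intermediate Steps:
$M = 2$
$U = i \sqrt{35}$ ($U = \sqrt{-35} = i \sqrt{35} \approx 5.9161 i$)
$l{\left(W \right)} = 2 - 4 W$ ($l{\left(W \right)} = 2 + W \left(-4\right) = 2 - 4 W$)
$r = \frac{1}{90}$ ($r = \frac{1}{5 \left(\left(2 - -8\right) + 8\right)} = \frac{1}{5 \left(\left(2 + 8\right) + 8\right)} = \frac{1}{5 \left(10 + 8\right)} = \frac{1}{5 \cdot 18} = \frac{1}{5} \cdot \frac{1}{18} = \frac{1}{90} \approx 0.011111$)
$U r = i \sqrt{35} \cdot \frac{1}{90} = \frac{i \sqrt{35}}{90}$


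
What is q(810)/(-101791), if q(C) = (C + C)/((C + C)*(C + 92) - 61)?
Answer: -1620/148734871589 ≈ -1.0892e-8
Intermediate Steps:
q(C) = 2*C/(-61 + 2*C*(92 + C)) (q(C) = (2*C)/((2*C)*(92 + C) - 61) = (2*C)/(2*C*(92 + C) - 61) = (2*C)/(-61 + 2*C*(92 + C)) = 2*C/(-61 + 2*C*(92 + C)))
q(810)/(-101791) = (2*810/(-61 + 2*810² + 184*810))/(-101791) = (2*810/(-61 + 2*656100 + 149040))*(-1/101791) = (2*810/(-61 + 1312200 + 149040))*(-1/101791) = (2*810/1461179)*(-1/101791) = (2*810*(1/1461179))*(-1/101791) = (1620/1461179)*(-1/101791) = -1620/148734871589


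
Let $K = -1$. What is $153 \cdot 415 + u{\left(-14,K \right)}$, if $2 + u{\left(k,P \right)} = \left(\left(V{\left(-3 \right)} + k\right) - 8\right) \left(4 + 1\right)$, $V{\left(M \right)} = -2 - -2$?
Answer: $63383$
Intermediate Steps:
$V{\left(M \right)} = 0$ ($V{\left(M \right)} = -2 + 2 = 0$)
$u{\left(k,P \right)} = -42 + 5 k$ ($u{\left(k,P \right)} = -2 + \left(\left(0 + k\right) - 8\right) \left(4 + 1\right) = -2 + \left(k - 8\right) 5 = -2 + \left(-8 + k\right) 5 = -2 + \left(-40 + 5 k\right) = -42 + 5 k$)
$153 \cdot 415 + u{\left(-14,K \right)} = 153 \cdot 415 + \left(-42 + 5 \left(-14\right)\right) = 63495 - 112 = 63383$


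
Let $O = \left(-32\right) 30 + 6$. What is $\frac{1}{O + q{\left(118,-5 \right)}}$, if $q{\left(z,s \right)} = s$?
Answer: $- \frac{1}{959} \approx -0.0010428$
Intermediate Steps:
$O = -954$ ($O = -960 + 6 = -954$)
$\frac{1}{O + q{\left(118,-5 \right)}} = \frac{1}{-954 - 5} = \frac{1}{-959} = - \frac{1}{959}$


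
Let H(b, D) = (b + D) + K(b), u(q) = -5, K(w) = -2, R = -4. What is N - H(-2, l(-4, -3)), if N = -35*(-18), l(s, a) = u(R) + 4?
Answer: 635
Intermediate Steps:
l(s, a) = -1 (l(s, a) = -5 + 4 = -1)
H(b, D) = -2 + D + b (H(b, D) = (b + D) - 2 = (D + b) - 2 = -2 + D + b)
N = 630
N - H(-2, l(-4, -3)) = 630 - (-2 - 1 - 2) = 630 - 1*(-5) = 630 + 5 = 635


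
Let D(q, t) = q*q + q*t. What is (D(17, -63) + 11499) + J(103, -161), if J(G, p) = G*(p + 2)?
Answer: -5660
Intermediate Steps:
D(q, t) = q² + q*t
J(G, p) = G*(2 + p)
(D(17, -63) + 11499) + J(103, -161) = (17*(17 - 63) + 11499) + 103*(2 - 161) = (17*(-46) + 11499) + 103*(-159) = (-782 + 11499) - 16377 = 10717 - 16377 = -5660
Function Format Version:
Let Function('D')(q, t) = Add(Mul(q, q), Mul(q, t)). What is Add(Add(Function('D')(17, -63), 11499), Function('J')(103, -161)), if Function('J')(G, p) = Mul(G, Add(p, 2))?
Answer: -5660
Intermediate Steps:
Function('D')(q, t) = Add(Pow(q, 2), Mul(q, t))
Function('J')(G, p) = Mul(G, Add(2, p))
Add(Add(Function('D')(17, -63), 11499), Function('J')(103, -161)) = Add(Add(Mul(17, Add(17, -63)), 11499), Mul(103, Add(2, -161))) = Add(Add(Mul(17, -46), 11499), Mul(103, -159)) = Add(Add(-782, 11499), -16377) = Add(10717, -16377) = -5660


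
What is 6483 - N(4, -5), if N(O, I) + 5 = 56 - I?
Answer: 6427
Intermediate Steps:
N(O, I) = 51 - I (N(O, I) = -5 + (56 - I) = 51 - I)
6483 - N(4, -5) = 6483 - (51 - 1*(-5)) = 6483 - (51 + 5) = 6483 - 1*56 = 6483 - 56 = 6427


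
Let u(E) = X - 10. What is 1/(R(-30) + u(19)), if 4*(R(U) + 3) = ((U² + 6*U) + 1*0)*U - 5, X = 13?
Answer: -4/21605 ≈ -0.00018514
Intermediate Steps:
u(E) = 3 (u(E) = 13 - 10 = 3)
R(U) = -17/4 + U*(U² + 6*U)/4 (R(U) = -3 + (((U² + 6*U) + 1*0)*U - 5)/4 = -3 + (((U² + 6*U) + 0)*U - 5)/4 = -3 + ((U² + 6*U)*U - 5)/4 = -3 + (U*(U² + 6*U) - 5)/4 = -3 + (-5 + U*(U² + 6*U))/4 = -3 + (-5/4 + U*(U² + 6*U)/4) = -17/4 + U*(U² + 6*U)/4)
1/(R(-30) + u(19)) = 1/((-17/4 + (¼)*(-30)³ + (3/2)*(-30)²) + 3) = 1/((-17/4 + (¼)*(-27000) + (3/2)*900) + 3) = 1/((-17/4 - 6750 + 1350) + 3) = 1/(-21617/4 + 3) = 1/(-21605/4) = -4/21605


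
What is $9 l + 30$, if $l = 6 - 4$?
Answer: $48$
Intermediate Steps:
$l = 2$
$9 l + 30 = 9 \cdot 2 + 30 = 18 + 30 = 48$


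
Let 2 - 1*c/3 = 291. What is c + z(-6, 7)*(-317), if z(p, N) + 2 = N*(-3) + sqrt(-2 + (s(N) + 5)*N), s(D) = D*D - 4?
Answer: 6424 - 634*sqrt(87) ≈ 510.44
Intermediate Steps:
c = -867 (c = 6 - 3*291 = 6 - 873 = -867)
s(D) = -4 + D**2 (s(D) = D**2 - 4 = -4 + D**2)
z(p, N) = -2 + sqrt(-2 + N*(1 + N**2)) - 3*N (z(p, N) = -2 + (N*(-3) + sqrt(-2 + ((-4 + N**2) + 5)*N)) = -2 + (-3*N + sqrt(-2 + (1 + N**2)*N)) = -2 + (-3*N + sqrt(-2 + N*(1 + N**2))) = -2 + (sqrt(-2 + N*(1 + N**2)) - 3*N) = -2 + sqrt(-2 + N*(1 + N**2)) - 3*N)
c + z(-6, 7)*(-317) = -867 + (-2 + sqrt(-2 + 7 + 7**3) - 3*7)*(-317) = -867 + (-2 + sqrt(-2 + 7 + 343) - 21)*(-317) = -867 + (-2 + sqrt(348) - 21)*(-317) = -867 + (-2 + 2*sqrt(87) - 21)*(-317) = -867 + (-23 + 2*sqrt(87))*(-317) = -867 + (7291 - 634*sqrt(87)) = 6424 - 634*sqrt(87)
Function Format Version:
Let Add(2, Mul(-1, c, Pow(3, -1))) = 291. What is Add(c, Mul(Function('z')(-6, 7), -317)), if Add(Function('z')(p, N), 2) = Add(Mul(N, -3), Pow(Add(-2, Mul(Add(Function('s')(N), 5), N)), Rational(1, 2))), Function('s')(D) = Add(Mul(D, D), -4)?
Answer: Add(6424, Mul(-634, Pow(87, Rational(1, 2)))) ≈ 510.44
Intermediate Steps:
c = -867 (c = Add(6, Mul(-3, 291)) = Add(6, -873) = -867)
Function('s')(D) = Add(-4, Pow(D, 2)) (Function('s')(D) = Add(Pow(D, 2), -4) = Add(-4, Pow(D, 2)))
Function('z')(p, N) = Add(-2, Pow(Add(-2, Mul(N, Add(1, Pow(N, 2)))), Rational(1, 2)), Mul(-3, N)) (Function('z')(p, N) = Add(-2, Add(Mul(N, -3), Pow(Add(-2, Mul(Add(Add(-4, Pow(N, 2)), 5), N)), Rational(1, 2)))) = Add(-2, Add(Mul(-3, N), Pow(Add(-2, Mul(Add(1, Pow(N, 2)), N)), Rational(1, 2)))) = Add(-2, Add(Mul(-3, N), Pow(Add(-2, Mul(N, Add(1, Pow(N, 2)))), Rational(1, 2)))) = Add(-2, Add(Pow(Add(-2, Mul(N, Add(1, Pow(N, 2)))), Rational(1, 2)), Mul(-3, N))) = Add(-2, Pow(Add(-2, Mul(N, Add(1, Pow(N, 2)))), Rational(1, 2)), Mul(-3, N)))
Add(c, Mul(Function('z')(-6, 7), -317)) = Add(-867, Mul(Add(-2, Pow(Add(-2, 7, Pow(7, 3)), Rational(1, 2)), Mul(-3, 7)), -317)) = Add(-867, Mul(Add(-2, Pow(Add(-2, 7, 343), Rational(1, 2)), -21), -317)) = Add(-867, Mul(Add(-2, Pow(348, Rational(1, 2)), -21), -317)) = Add(-867, Mul(Add(-2, Mul(2, Pow(87, Rational(1, 2))), -21), -317)) = Add(-867, Mul(Add(-23, Mul(2, Pow(87, Rational(1, 2)))), -317)) = Add(-867, Add(7291, Mul(-634, Pow(87, Rational(1, 2))))) = Add(6424, Mul(-634, Pow(87, Rational(1, 2))))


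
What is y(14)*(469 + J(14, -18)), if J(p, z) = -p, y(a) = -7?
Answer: -3185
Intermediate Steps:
y(14)*(469 + J(14, -18)) = -7*(469 - 1*14) = -7*(469 - 14) = -7*455 = -3185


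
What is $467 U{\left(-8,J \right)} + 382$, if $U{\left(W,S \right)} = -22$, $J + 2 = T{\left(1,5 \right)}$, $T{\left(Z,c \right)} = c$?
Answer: $-9892$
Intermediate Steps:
$J = 3$ ($J = -2 + 5 = 3$)
$467 U{\left(-8,J \right)} + 382 = 467 \left(-22\right) + 382 = -10274 + 382 = -9892$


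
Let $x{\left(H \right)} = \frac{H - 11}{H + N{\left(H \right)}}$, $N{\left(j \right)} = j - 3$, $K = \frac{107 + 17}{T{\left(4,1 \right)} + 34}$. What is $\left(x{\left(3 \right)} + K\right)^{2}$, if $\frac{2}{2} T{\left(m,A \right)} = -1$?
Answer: $\frac{144}{121} \approx 1.1901$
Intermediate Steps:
$T{\left(m,A \right)} = -1$
$K = \frac{124}{33}$ ($K = \frac{107 + 17}{-1 + 34} = \frac{124}{33} \approx 3.7576$)
$N{\left(j \right)} = -3 + j$
$x{\left(H \right)} = \frac{-11 + H}{-3 + 2 H}$ ($x{\left(H \right)} = \frac{H - 11}{H + \left(-3 + H\right)} = \frac{-11 + H}{-3 + 2 H}$)
$\left(x{\left(3 \right)} + K\right)^{2} = \left(\frac{-11 + 3}{-3 + 2 \cdot 3} + \frac{124}{33}\right)^{2} = \left(\frac{1}{-3 + 6} \left(-8\right) + \frac{124}{33}\right)^{2} = \left(\frac{1}{3} \left(-8\right) + \frac{124}{33}\right)^{2} = \left(- \frac{8}{3} + \frac{124}{33}\right)^{2} = \left(\frac{12}{11}\right)^{2} = \frac{144}{121}$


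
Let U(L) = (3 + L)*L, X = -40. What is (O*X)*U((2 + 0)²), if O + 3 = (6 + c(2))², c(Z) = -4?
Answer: -1120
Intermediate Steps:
U(L) = L*(3 + L)
O = 1 (O = -3 + (6 - 4)² = -3 + 2² = -3 + 4 = 1)
(O*X)*U((2 + 0)²) = (1*(-40))*((2 + 0)²*(3 + (2 + 0)²)) = -40*2²*(3 + 2²) = -160*(3 + 4) = -160*7 = -40*28 = -1120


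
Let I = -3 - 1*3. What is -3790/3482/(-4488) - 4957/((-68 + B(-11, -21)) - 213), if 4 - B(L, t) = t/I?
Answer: 46028029/2604536 ≈ 17.672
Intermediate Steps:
I = -6 (I = -3 - 3 = -6)
B(L, t) = 4 + t/6 (B(L, t) = 4 - t/(-6) = 4 - t*(-1)/6 = 4 - (-1)*t/6 = 4 + t/6)
-3790/3482/(-4488) - 4957/((-68 + B(-11, -21)) - 213) = -3790/3482/(-4488) - 4957/((-68 + (4 + (1/6)*(-21))) - 213) = -3790*1/3482*(-1/4488) - 4957/((-68 + (4 - 7/2)) - 213) = -1895/1741*(-1/4488) - 4957/((-68 + 1/2) - 213) = 1895/7813608 - 4957/(-135/2 - 213) = 1895/7813608 - 4957/(-561/2) = 1895/7813608 - 4957*(-2/561) = 1895/7813608 + 9914/561 = 46028029/2604536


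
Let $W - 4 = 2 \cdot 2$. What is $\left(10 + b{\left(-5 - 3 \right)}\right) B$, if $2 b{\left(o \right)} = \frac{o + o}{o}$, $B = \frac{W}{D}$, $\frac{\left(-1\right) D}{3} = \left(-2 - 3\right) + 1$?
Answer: $\frac{22}{3} \approx 7.3333$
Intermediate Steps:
$D = 12$ ($D = - 3 \left(\left(-2 - 3\right) + 1\right) = - 3 \left(-5 + 1\right) = \left(-3\right) \left(-4\right) = 12$)
$W = 8$ ($W = 4 + 2 \cdot 2 = 4 + 4 = 8$)
$B = \frac{2}{3}$ ($B = \frac{8}{12} = 8 \cdot \frac{1}{12} = \frac{2}{3} \approx 0.66667$)
$b{\left(o \right)} = 1$ ($b{\left(o \right)} = \frac{\left(o + o\right) \frac{1}{o}}{2} = \frac{2 o \frac{1}{o}}{2} = \frac{1}{2} \cdot 2 = 1$)
$\left(10 + b{\left(-5 - 3 \right)}\right) B = \left(10 + 1\right) \frac{2}{3} = 11 \cdot \frac{2}{3} = \frac{22}{3}$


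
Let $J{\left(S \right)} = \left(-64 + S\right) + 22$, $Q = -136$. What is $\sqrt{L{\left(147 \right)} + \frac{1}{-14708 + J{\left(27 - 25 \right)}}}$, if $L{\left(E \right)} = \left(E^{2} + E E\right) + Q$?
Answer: $\frac{\sqrt{2342621486145}}{7374} \approx 207.56$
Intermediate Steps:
$J{\left(S \right)} = -42 + S$
$L{\left(E \right)} = -136 + 2 E^{2}$ ($L{\left(E \right)} = \left(E^{2} + E E\right) - 136 = \left(E^{2} + E^{2}\right) - 136 = 2 E^{2} - 136 = -136 + 2 E^{2}$)
$\sqrt{L{\left(147 \right)} + \frac{1}{-14708 + J{\left(27 - 25 \right)}}} = \sqrt{\left(-136 + 2 \cdot 147^{2}\right) + \frac{1}{-14708 + \left(-42 + \left(27 - 25\right)\right)}} = \sqrt{\left(-136 + 2 \cdot 21609\right) + \frac{1}{-14708 + \left(-42 + 2\right)}} = \sqrt{\left(-136 + 43218\right) + \frac{1}{-14708 - 40}} = \sqrt{43082 + \frac{1}{-14748}} = \sqrt{43082 - \frac{1}{14748}} = \sqrt{\frac{635373335}{14748}} = \frac{\sqrt{2342621486145}}{7374}$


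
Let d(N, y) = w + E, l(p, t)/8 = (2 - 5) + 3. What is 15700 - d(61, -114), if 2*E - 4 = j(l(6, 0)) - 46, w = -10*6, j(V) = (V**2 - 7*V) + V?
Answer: 15781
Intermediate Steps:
l(p, t) = 0 (l(p, t) = 8*((2 - 5) + 3) = 8*(-3 + 3) = 8*0 = 0)
j(V) = V**2 - 6*V
w = -60
E = -21 (E = 2 + (0*(-6 + 0) - 46)/2 = 2 + (0*(-6) - 46)/2 = 2 + (0 - 46)/2 = 2 + (1/2)*(-46) = 2 - 23 = -21)
d(N, y) = -81 (d(N, y) = -60 - 21 = -81)
15700 - d(61, -114) = 15700 - 1*(-81) = 15700 + 81 = 15781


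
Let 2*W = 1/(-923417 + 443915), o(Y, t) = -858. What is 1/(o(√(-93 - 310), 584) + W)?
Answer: -959004/822825433 ≈ -0.0011655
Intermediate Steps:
W = -1/959004 (W = 1/(2*(-923417 + 443915)) = (½)/(-479502) = (½)*(-1/479502) = -1/959004 ≈ -1.0427e-6)
1/(o(√(-93 - 310), 584) + W) = 1/(-858 - 1/959004) = 1/(-822825433/959004) = -959004/822825433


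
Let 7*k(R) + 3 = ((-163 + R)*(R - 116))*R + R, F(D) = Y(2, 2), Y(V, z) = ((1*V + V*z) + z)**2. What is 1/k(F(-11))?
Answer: 7/329533 ≈ 2.1242e-5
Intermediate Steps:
Y(V, z) = (V + z + V*z)**2 (Y(V, z) = ((V + V*z) + z)**2 = (V + z + V*z)**2)
F(D) = 64 (F(D) = (2 + 2 + 2*2)**2 = (2 + 2 + 4)**2 = 8**2 = 64)
k(R) = -3/7 + R/7 + R*(-163 + R)*(-116 + R)/7 (k(R) = -3/7 + (((-163 + R)*(R - 116))*R + R)/7 = -3/7 + (((-163 + R)*(-116 + R))*R + R)/7 = -3/7 + (R*(-163 + R)*(-116 + R) + R)/7 = -3/7 + (R + R*(-163 + R)*(-116 + R))/7 = -3/7 + (R/7 + R*(-163 + R)*(-116 + R)/7) = -3/7 + R/7 + R*(-163 + R)*(-116 + R)/7)
1/k(F(-11)) = 1/(-3/7 - 279/7*64**2 + (1/7)*64**3 + (18909/7)*64) = 1/(-3/7 - 279/7*4096 + (1/7)*262144 + 1210176/7) = 1/(-3/7 - 1142784/7 + 262144/7 + 1210176/7) = 1/(329533/7) = 7/329533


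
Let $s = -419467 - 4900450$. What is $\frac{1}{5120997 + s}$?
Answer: $- \frac{1}{198920} \approx -5.0271 \cdot 10^{-6}$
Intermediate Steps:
$s = -5319917$
$\frac{1}{5120997 + s} = \frac{1}{5120997 - 5319917} = \frac{1}{-198920} = - \frac{1}{198920}$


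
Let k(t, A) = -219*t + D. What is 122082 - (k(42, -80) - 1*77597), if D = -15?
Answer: 208892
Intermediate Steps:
k(t, A) = -15 - 219*t (k(t, A) = -219*t - 15 = -15 - 219*t)
122082 - (k(42, -80) - 1*77597) = 122082 - ((-15 - 219*42) - 1*77597) = 122082 - ((-15 - 9198) - 77597) = 122082 - (-9213 - 77597) = 122082 - 1*(-86810) = 122082 + 86810 = 208892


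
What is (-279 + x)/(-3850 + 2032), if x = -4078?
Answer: 4357/1818 ≈ 2.3966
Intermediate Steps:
(-279 + x)/(-3850 + 2032) = (-279 - 4078)/(-3850 + 2032) = -4357/(-1818) = -4357*(-1/1818) = 4357/1818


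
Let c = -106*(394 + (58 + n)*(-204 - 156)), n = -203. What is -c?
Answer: 5574964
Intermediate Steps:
c = -5574964 (c = -106*(394 + (58 - 203)*(-204 - 156)) = -106*(394 - 145*(-360)) = -106*(394 + 52200) = -106*52594 = -5574964)
-c = -1*(-5574964) = 5574964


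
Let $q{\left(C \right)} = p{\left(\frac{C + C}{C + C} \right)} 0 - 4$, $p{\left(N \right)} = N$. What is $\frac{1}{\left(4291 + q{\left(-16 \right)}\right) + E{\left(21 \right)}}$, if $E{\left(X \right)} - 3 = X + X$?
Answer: $\frac{1}{4332} \approx 0.00023084$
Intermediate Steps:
$E{\left(X \right)} = 3 + 2 X$ ($E{\left(X \right)} = 3 + \left(X + X\right) = 3 + 2 X$)
$q{\left(C \right)} = -4$ ($q{\left(C \right)} = \frac{C + C}{C + C} 0 - 4 = \frac{2 C}{2 C} 0 - 4 = 2 C \frac{1}{2 C} 0 - 4 = 1 \cdot 0 - 4 = 0 - 4 = -4$)
$\frac{1}{\left(4291 + q{\left(-16 \right)}\right) + E{\left(21 \right)}} = \frac{1}{\left(4291 - 4\right) + \left(3 + 2 \cdot 21\right)} = \frac{1}{4287 + \left(3 + 42\right)} = \frac{1}{4287 + 45} = \frac{1}{4332}$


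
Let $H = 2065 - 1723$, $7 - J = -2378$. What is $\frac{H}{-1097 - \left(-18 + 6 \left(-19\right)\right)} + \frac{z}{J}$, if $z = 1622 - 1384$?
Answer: $- \frac{23440}{92061} \approx -0.25461$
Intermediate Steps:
$J = 2385$ ($J = 7 - -2378 = 7 + 2378 = 2385$)
$H = 342$ ($H = 2065 - 1723 = 342$)
$z = 238$
$\frac{H}{-1097 - \left(-18 + 6 \left(-19\right)\right)} + \frac{z}{J} = \frac{342}{-1097 - \left(-18 + 6 \left(-19\right)\right)} + \frac{238}{2385} = \frac{342}{-1097 - \left(-18 - 114\right)} + 238 \cdot \frac{1}{2385} = \frac{342}{-1097 - -132} + \frac{238}{2385} = \frac{342}{-1097 + 132} + \frac{238}{2385} = \frac{342}{-965} + \frac{238}{2385} = 342 \left(- \frac{1}{965}\right) + \frac{238}{2385} = - \frac{342}{965} + \frac{238}{2385} = - \frac{23440}{92061}$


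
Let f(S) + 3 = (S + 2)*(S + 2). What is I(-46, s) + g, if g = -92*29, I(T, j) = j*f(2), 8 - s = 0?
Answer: -2564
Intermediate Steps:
s = 8 (s = 8 - 1*0 = 8 + 0 = 8)
f(S) = -3 + (2 + S)² (f(S) = -3 + (S + 2)*(S + 2) = -3 + (2 + S)*(2 + S) = -3 + (2 + S)²)
I(T, j) = 13*j (I(T, j) = j*(-3 + (2 + 2)²) = j*(-3 + 4²) = j*(-3 + 16) = j*13 = 13*j)
g = -2668
I(-46, s) + g = 13*8 - 2668 = 104 - 2668 = -2564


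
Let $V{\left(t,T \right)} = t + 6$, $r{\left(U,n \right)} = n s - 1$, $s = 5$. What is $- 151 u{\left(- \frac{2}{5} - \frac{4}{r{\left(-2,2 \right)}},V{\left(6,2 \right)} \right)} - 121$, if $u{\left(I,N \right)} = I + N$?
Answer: $- \frac{81247}{45} \approx -1805.5$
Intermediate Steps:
$r{\left(U,n \right)} = -1 + 5 n$ ($r{\left(U,n \right)} = n 5 - 1 = 5 n - 1 = -1 + 5 n$)
$V{\left(t,T \right)} = 6 + t$
$- 151 u{\left(- \frac{2}{5} - \frac{4}{r{\left(-2,2 \right)}},V{\left(6,2 \right)} \right)} - 121 = - 151 \left(\left(- \frac{2}{5} - \frac{4}{-1 + 5 \cdot 2}\right) + \left(6 + 6\right)\right) - 121 = - 151 \left(\left(\left(-2\right) \frac{1}{5} - \frac{4}{-1 + 10}\right) + 12\right) - 121 = - 151 \left(\left(- \frac{2}{5} - \frac{4}{9}\right) + 12\right) - 121 = - 151 \left(- \frac{38}{45} + 12\right) - 121 = \left(-151\right) \frac{502}{45} - 121 = - \frac{75802}{45} - 121 = - \frac{81247}{45}$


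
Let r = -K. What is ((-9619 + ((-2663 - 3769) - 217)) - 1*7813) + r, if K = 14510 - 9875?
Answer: -28716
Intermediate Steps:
K = 4635
r = -4635 (r = -1*4635 = -4635)
((-9619 + ((-2663 - 3769) - 217)) - 1*7813) + r = ((-9619 + ((-2663 - 3769) - 217)) - 1*7813) - 4635 = ((-9619 + (-6432 - 217)) - 7813) - 4635 = ((-9619 - 6649) - 7813) - 4635 = (-16268 - 7813) - 4635 = -24081 - 4635 = -28716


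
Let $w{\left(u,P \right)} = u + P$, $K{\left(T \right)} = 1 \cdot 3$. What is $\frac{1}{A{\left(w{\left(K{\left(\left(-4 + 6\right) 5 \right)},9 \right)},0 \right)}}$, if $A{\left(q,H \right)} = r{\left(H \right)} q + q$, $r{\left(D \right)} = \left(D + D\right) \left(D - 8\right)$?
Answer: $\frac{1}{12} \approx 0.083333$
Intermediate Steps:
$K{\left(T \right)} = 3$
$w{\left(u,P \right)} = P + u$
$r{\left(D \right)} = 2 D \left(-8 + D\right)$
$A{\left(q,H \right)} = q + 2 H q \left(-8 + H\right)$ ($A{\left(q,H \right)} = 2 H \left(-8 + H\right) q + q = 2 H q \left(-8 + H\right) + q = q + 2 H q \left(-8 + H\right)$)
$\frac{1}{A{\left(w{\left(K{\left(\left(-4 + 6\right) 5 \right)},9 \right)},0 \right)}} = \frac{1}{\left(9 + 3\right) \left(1 + 2 \cdot 0 \left(-8 + 0\right)\right)} = \frac{1}{12 \left(1 + 2 \cdot 0 \left(-8\right)\right)} = \frac{1}{12 \left(1 + 0\right)} = \frac{1}{12 \cdot 1} = \frac{1}{12}$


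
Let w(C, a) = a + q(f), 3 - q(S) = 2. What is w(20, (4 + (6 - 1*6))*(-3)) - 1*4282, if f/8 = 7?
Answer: -4293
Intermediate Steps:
f = 56 (f = 8*7 = 56)
q(S) = 1 (q(S) = 3 - 1*2 = 3 - 2 = 1)
w(C, a) = 1 + a (w(C, a) = a + 1 = 1 + a)
w(20, (4 + (6 - 1*6))*(-3)) - 1*4282 = (1 + (4 + (6 - 1*6))*(-3)) - 1*4282 = (1 + (4 + (6 - 6))*(-3)) - 4282 = (1 + (4 + 0)*(-3)) - 4282 = (1 + 4*(-3)) - 4282 = (1 - 12) - 4282 = -11 - 4282 = -4293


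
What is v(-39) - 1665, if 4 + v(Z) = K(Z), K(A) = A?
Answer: -1708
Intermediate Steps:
v(Z) = -4 + Z
v(-39) - 1665 = (-4 - 39) - 1665 = -43 - 1665 = -1708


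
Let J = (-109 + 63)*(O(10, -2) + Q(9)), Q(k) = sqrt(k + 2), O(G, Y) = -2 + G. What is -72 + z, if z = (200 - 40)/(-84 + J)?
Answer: -3276584/45257 + 1840*sqrt(11)/45257 ≈ -72.265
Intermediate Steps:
Q(k) = sqrt(2 + k)
J = -368 - 46*sqrt(11) (J = (-109 + 63)*((-2 + 10) + sqrt(2 + 9)) = -46*(8 + sqrt(11)) = -368 - 46*sqrt(11) ≈ -520.56)
z = 160/(-452 - 46*sqrt(11)) (z = (200 - 40)/(-84 + (-368 - 46*sqrt(11))) = 160/(-452 - 46*sqrt(11)) ≈ -0.26465)
-72 + z = -72 + (-18080/45257 + 1840*sqrt(11)/45257) = -3276584/45257 + 1840*sqrt(11)/45257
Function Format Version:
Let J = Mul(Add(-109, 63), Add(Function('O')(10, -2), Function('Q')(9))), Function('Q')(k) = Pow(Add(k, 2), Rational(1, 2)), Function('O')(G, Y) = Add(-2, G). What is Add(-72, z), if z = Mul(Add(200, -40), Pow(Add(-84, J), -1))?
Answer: Add(Rational(-3276584, 45257), Mul(Rational(1840, 45257), Pow(11, Rational(1, 2)))) ≈ -72.265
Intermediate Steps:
Function('Q')(k) = Pow(Add(2, k), Rational(1, 2))
J = Add(-368, Mul(-46, Pow(11, Rational(1, 2)))) (J = Mul(Add(-109, 63), Add(Add(-2, 10), Pow(Add(2, 9), Rational(1, 2)))) = Mul(-46, Add(8, Pow(11, Rational(1, 2)))) = Add(-368, Mul(-46, Pow(11, Rational(1, 2)))) ≈ -520.56)
z = Mul(160, Pow(Add(-452, Mul(-46, Pow(11, Rational(1, 2)))), -1)) (z = Mul(Add(200, -40), Pow(Add(-84, Add(-368, Mul(-46, Pow(11, Rational(1, 2))))), -1)) = Mul(160, Pow(Add(-452, Mul(-46, Pow(11, Rational(1, 2)))), -1)) ≈ -0.26465)
Add(-72, z) = Add(-72, Add(Rational(-18080, 45257), Mul(Rational(1840, 45257), Pow(11, Rational(1, 2))))) = Add(Rational(-3276584, 45257), Mul(Rational(1840, 45257), Pow(11, Rational(1, 2))))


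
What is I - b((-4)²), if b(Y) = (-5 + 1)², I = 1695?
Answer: 1679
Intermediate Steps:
b(Y) = 16 (b(Y) = (-4)² = 16)
I - b((-4)²) = 1695 - 1*16 = 1695 - 16 = 1679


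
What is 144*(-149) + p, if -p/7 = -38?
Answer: -21190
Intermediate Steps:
p = 266 (p = -7*(-38) = 266)
144*(-149) + p = 144*(-149) + 266 = -21456 + 266 = -21190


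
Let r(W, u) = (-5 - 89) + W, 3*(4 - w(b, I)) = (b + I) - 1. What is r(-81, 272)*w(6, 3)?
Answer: -700/3 ≈ -233.33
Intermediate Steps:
w(b, I) = 13/3 - I/3 - b/3 (w(b, I) = 4 - ((b + I) - 1)/3 = 4 - ((I + b) - 1)/3 = 4 - (-1 + I + b)/3 = 4 + (⅓ - I/3 - b/3) = 13/3 - I/3 - b/3)
r(W, u) = -94 + W
r(-81, 272)*w(6, 3) = (-94 - 81)*(13/3 - ⅓*3 - ⅓*6) = -175*(13/3 - 1 - 2) = -175*4/3 = -700/3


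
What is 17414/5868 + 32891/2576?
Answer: 59465713/3778992 ≈ 15.736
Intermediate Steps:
17414/5868 + 32891/2576 = 17414*(1/5868) + 32891*(1/2576) = 8707/2934 + 32891/2576 = 59465713/3778992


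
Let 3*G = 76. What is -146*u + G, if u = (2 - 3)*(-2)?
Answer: -800/3 ≈ -266.67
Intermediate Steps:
G = 76/3 (G = (⅓)*76 = 76/3 ≈ 25.333)
u = 2 (u = -1*(-2) = 2)
-146*u + G = -146*2 + 76/3 = -292 + 76/3 = -800/3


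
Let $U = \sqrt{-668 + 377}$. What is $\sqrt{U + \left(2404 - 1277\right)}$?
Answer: $\sqrt{1127 + i \sqrt{291}} \approx 33.572 + 0.2541 i$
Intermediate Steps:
$U = i \sqrt{291}$ ($U = \sqrt{-291} = i \sqrt{291} \approx 17.059 i$)
$\sqrt{U + \left(2404 - 1277\right)} = \sqrt{i \sqrt{291} + \left(2404 - 1277\right)} = \sqrt{i \sqrt{291} + 1127} = \sqrt{1127 + i \sqrt{291}}$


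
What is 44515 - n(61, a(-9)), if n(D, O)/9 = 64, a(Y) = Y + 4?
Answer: 43939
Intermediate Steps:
a(Y) = 4 + Y
n(D, O) = 576 (n(D, O) = 9*64 = 576)
44515 - n(61, a(-9)) = 44515 - 1*576 = 44515 - 576 = 43939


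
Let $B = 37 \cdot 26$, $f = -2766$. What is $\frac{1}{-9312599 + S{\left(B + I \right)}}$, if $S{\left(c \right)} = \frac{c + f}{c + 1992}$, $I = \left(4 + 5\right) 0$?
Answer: $- \frac{1477}{13754709625} \approx -1.0738 \cdot 10^{-7}$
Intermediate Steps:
$I = 0$ ($I = 9 \cdot 0 = 0$)
$B = 962$
$S{\left(c \right)} = \frac{-2766 + c}{1992 + c}$ ($S{\left(c \right)} = \frac{c - 2766}{c + 1992} = \frac{-2766 + c}{1992 + c}$)
$\frac{1}{-9312599 + S{\left(B + I \right)}} = \frac{1}{-9312599 + \frac{-2766 + \left(962 + 0\right)}{1992 + \left(962 + 0\right)}} = \frac{1}{-9312599 + \frac{-2766 + 962}{1992 + 962}} = \frac{1}{-9312599 + \frac{1}{2954} \left(-1804\right)} = \frac{1}{-9312599 - \frac{902}{1477}} = \frac{1}{- \frac{13754709625}{1477}} = - \frac{1477}{13754709625}$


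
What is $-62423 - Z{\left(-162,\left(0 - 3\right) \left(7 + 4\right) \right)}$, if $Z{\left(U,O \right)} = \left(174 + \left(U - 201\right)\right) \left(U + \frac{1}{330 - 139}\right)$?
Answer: $- \frac{17770642}{191} \approx -93040.0$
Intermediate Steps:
$Z{\left(U,O \right)} = \left(-27 + U\right) \left(\frac{1}{191} + U\right)$ ($Z{\left(U,O \right)} = \left(174 + \left(-201 + U\right)\right) \left(U + \frac{1}{191}\right) = \left(-27 + U\right) \left(U + \frac{1}{191}\right) = \left(-27 + U\right) \left(\frac{1}{191} + U\right)$)
$-62423 - Z{\left(-162,\left(0 - 3\right) \left(7 + 4\right) \right)} = -62423 - \left(- \frac{27}{191} + \left(-162\right)^{2} - - \frac{835272}{191}\right) = -62423 - \left(- \frac{27}{191} + 26244 + \frac{835272}{191}\right) = -62423 - \frac{5847849}{191} = - \frac{17770642}{191}$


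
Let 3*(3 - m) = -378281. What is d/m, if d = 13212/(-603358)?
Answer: -9909/57061074455 ≈ -1.7366e-7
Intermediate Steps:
d = -6606/301679 (d = 13212*(-1/603358) = -6606/301679 ≈ -0.021897)
m = 378290/3 (m = 3 - ⅓*(-378281) = 3 + 378281/3 = 378290/3 ≈ 1.2610e+5)
d/m = -6606/(301679*378290/3) = -6606/301679*3/378290 = -9909/57061074455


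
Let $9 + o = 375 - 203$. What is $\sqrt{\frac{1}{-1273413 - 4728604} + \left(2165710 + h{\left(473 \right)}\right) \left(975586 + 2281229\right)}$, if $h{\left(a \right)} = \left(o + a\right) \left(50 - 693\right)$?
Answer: $\frac{\sqrt{206110663213142009592783653}}{6002017} \approx 2.392 \cdot 10^{6}$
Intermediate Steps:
$o = 163$ ($o = -9 + \left(375 - 203\right) = -9 + 172 = 163$)
$h{\left(a \right)} = -104809 - 643 a$ ($h{\left(a \right)} = \left(163 + a\right) \left(50 - 693\right) = \left(163 + a\right) \left(-643\right) = -104809 - 643 a$)
$\sqrt{\frac{1}{-1273413 - 4728604} + \left(2165710 + h{\left(473 \right)}\right) \left(975586 + 2281229\right)} = \sqrt{\frac{1}{-1273413 - 4728604} + \left(2165710 - 408948\right) \left(975586 + 2281229\right)} = \sqrt{\frac{1}{-6002017} + \left(2165710 - 408948\right) 3256815} = \sqrt{- \frac{1}{6002017} + \left(2165710 - 408948\right) 3256815} = \sqrt{- \frac{1}{6002017} + 1756762 \cdot 3256815} = \sqrt{- \frac{1}{6002017} + 5721448833030} = \sqrt{\frac{34340233160476221509}{6002017}} = \frac{\sqrt{206110663213142009592783653}}{6002017}$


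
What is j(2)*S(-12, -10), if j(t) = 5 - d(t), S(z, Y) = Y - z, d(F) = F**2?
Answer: 2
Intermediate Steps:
j(t) = 5 - t**2
j(2)*S(-12, -10) = (5 - 1*2**2)*(-10 - 1*(-12)) = (5 - 1*4)*(-10 + 12) = (5 - 4)*2 = 1*2 = 2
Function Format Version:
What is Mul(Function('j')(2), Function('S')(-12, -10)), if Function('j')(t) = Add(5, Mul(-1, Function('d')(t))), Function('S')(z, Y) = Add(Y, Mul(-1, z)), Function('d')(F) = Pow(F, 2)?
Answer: 2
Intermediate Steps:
Function('j')(t) = Add(5, Mul(-1, Pow(t, 2)))
Mul(Function('j')(2), Function('S')(-12, -10)) = Mul(Add(5, Mul(-1, Pow(2, 2))), Add(-10, Mul(-1, -12))) = Mul(Add(5, Mul(-1, 4)), Add(-10, 12)) = Mul(Add(5, -4), 2) = Mul(1, 2) = 2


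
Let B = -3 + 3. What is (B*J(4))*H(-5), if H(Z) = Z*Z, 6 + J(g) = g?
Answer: 0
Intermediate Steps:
J(g) = -6 + g
B = 0
H(Z) = Z²
(B*J(4))*H(-5) = (0*(-6 + 4))*(-5)² = (0*(-2))*25 = 0*25 = 0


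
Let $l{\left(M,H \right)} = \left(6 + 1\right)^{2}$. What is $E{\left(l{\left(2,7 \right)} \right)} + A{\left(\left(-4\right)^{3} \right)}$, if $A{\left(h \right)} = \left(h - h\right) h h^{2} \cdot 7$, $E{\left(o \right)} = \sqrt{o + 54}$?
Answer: $\sqrt{103} \approx 10.149$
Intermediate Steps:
$l{\left(M,H \right)} = 49$ ($l{\left(M,H \right)} = 7^{2} = 49$)
$E{\left(o \right)} = \sqrt{54 + o}$
$A{\left(h \right)} = 0$ ($A{\left(h \right)} = 0 h^{3} \cdot 7 = 0 \cdot 7 = 0$)
$E{\left(l{\left(2,7 \right)} \right)} + A{\left(\left(-4\right)^{3} \right)} = \sqrt{54 + 49} + 0 = \sqrt{103} + 0 = \sqrt{103}$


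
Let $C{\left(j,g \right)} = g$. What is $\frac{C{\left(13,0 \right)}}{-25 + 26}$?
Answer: $0$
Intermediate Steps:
$\frac{C{\left(13,0 \right)}}{-25 + 26} = \frac{1}{-25 + 26} \cdot 0 = 1^{-1} \cdot 0 = 1 \cdot 0 = 0$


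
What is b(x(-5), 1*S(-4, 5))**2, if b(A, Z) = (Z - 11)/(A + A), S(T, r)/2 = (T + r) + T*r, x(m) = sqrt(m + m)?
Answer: -2401/40 ≈ -60.025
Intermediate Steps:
x(m) = sqrt(2)*sqrt(m) (x(m) = sqrt(2*m) = sqrt(2)*sqrt(m))
S(T, r) = 2*T + 2*r + 2*T*r (S(T, r) = 2*((T + r) + T*r) = 2*(T + r + T*r) = 2*T + 2*r + 2*T*r)
b(A, Z) = (-11 + Z)/(2*A) (b(A, Z) = (-11 + Z)/((2*A)) = (-11 + Z)*(1/(2*A)) = (-11 + Z)/(2*A))
b(x(-5), 1*S(-4, 5))**2 = ((-11 + 1*(2*(-4) + 2*5 + 2*(-4)*5))/(2*((sqrt(2)*sqrt(-5)))))**2 = ((-11 + 1*(-8 + 10 - 40))/(2*((sqrt(2)*(I*sqrt(5))))))**2 = ((-11 + 1*(-38))/(2*((I*sqrt(10)))))**2 = ((-I*sqrt(10)/10)*(-11 - 38)/2)**2 = ((1/2)*(-I*sqrt(10)/10)*(-49))**2 = (49*I*sqrt(10)/20)**2 = -2401/40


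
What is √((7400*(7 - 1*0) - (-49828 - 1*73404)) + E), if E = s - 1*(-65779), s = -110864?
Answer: √129947 ≈ 360.48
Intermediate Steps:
E = -45085 (E = -110864 - 1*(-65779) = -110864 + 65779 = -45085)
√((7400*(7 - 1*0) - (-49828 - 1*73404)) + E) = √((7400*(7 - 1*0) - (-49828 - 1*73404)) - 45085) = √((7400*(7 + 0) - (-49828 - 73404)) - 45085) = √((7400*7 - 1*(-123232)) - 45085) = √((51800 + 123232) - 45085) = √(175032 - 45085) = √129947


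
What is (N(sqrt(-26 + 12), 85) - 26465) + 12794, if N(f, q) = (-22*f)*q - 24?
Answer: -13695 - 1870*I*sqrt(14) ≈ -13695.0 - 6996.9*I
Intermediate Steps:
N(f, q) = -24 - 22*f*q (N(f, q) = -22*f*q - 24 = -24 - 22*f*q)
(N(sqrt(-26 + 12), 85) - 26465) + 12794 = ((-24 - 22*sqrt(-26 + 12)*85) - 26465) + 12794 = ((-24 - 22*sqrt(-14)*85) - 26465) + 12794 = ((-24 - 22*I*sqrt(14)*85) - 26465) + 12794 = ((-24 - 1870*I*sqrt(14)) - 26465) + 12794 = (-26489 - 1870*I*sqrt(14)) + 12794 = -13695 - 1870*I*sqrt(14)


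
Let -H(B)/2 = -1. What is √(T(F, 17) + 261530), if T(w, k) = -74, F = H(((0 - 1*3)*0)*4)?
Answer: 4*√16341 ≈ 511.33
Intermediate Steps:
H(B) = 2 (H(B) = -2*(-1) = 2)
F = 2
√(T(F, 17) + 261530) = √(-74 + 261530) = √261456 = 4*√16341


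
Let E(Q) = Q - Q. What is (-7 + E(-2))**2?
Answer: 49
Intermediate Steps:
E(Q) = 0
(-7 + E(-2))**2 = (-7 + 0)**2 = (-7)**2 = 49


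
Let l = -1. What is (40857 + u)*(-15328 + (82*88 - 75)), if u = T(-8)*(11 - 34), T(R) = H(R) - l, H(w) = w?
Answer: -335814366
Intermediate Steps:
T(R) = 1 + R (T(R) = R - 1*(-1) = R + 1 = 1 + R)
u = 161 (u = (1 - 8)*(11 - 34) = -7*(-23) = 161)
(40857 + u)*(-15328 + (82*88 - 75)) = (40857 + 161)*(-15328 + (82*88 - 75)) = 41018*(-15328 + (7216 - 75)) = 41018*(-15328 + 7141) = 41018*(-8187) = -335814366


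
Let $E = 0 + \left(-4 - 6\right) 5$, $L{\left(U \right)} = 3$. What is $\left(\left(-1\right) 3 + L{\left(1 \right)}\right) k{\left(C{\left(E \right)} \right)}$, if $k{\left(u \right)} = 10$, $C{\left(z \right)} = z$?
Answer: $0$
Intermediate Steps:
$E = -50$ ($E = 0 + \left(-4 - 6\right) 5 = 0 - 50 = -50$)
$\left(\left(-1\right) 3 + L{\left(1 \right)}\right) k{\left(C{\left(E \right)} \right)} = \left(\left(-1\right) 3 + 3\right) 10 = \left(-3 + 3\right) 10 = 0 \cdot 10 = 0$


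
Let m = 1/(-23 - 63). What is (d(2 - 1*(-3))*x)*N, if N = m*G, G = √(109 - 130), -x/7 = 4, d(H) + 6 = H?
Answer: -14*I*√21/43 ≈ -1.492*I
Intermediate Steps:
d(H) = -6 + H
x = -28 (x = -7*4 = -28)
m = -1/86 (m = 1/(-86) = -1/86 ≈ -0.011628)
G = I*√21 (G = √(-21) = I*√21 ≈ 4.5826*I)
N = -I*√21/86 ≈ -0.053286*I
(d(2 - 1*(-3))*x)*N = ((-6 + (2 - 1*(-3)))*(-28))*(-I*√21/86) = ((-6 + (2 + 3))*(-28))*(-I*√21/86) = ((-6 + 5)*(-28))*(-I*√21/86) = (-1*(-28))*(-I*√21/86) = 28*(-I*√21/86) = -14*I*√21/43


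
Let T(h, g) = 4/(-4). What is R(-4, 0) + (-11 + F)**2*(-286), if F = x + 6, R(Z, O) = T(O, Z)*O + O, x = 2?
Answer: -2574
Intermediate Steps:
T(h, g) = -1 (T(h, g) = 4*(-1/4) = -1)
R(Z, O) = 0 (R(Z, O) = -O + O = 0)
F = 8 (F = 2 + 6 = 8)
R(-4, 0) + (-11 + F)**2*(-286) = 0 + (-11 + 8)**2*(-286) = 0 + (-3)**2*(-286) = 0 + 9*(-286) = 0 - 2574 = -2574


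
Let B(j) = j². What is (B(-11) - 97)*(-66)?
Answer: -1584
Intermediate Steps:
(B(-11) - 97)*(-66) = ((-11)² - 97)*(-66) = (121 - 97)*(-66) = 24*(-66) = -1584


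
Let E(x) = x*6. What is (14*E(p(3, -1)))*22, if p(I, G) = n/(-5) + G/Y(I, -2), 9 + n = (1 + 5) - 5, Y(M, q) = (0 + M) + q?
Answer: 5544/5 ≈ 1108.8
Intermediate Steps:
Y(M, q) = M + q
n = -8 (n = -9 + ((1 + 5) - 5) = -9 + (6 - 5) = -9 + 1 = -8)
p(I, G) = 8/5 + G/(-2 + I) (p(I, G) = -8/(-5) + G/(I - 2) = -8*(-⅕) + G/(-2 + I) = 8/5 + G/(-2 + I))
E(x) = 6*x
(14*E(p(3, -1)))*22 = (14*(6*(8/5 - 1/(-2 + 3))))*22 = (14*(6*(8/5 - 1/1)))*22 = (14*(6*(8/5 - 1*1)))*22 = (14*(6*(8/5 - 1)))*22 = (14*(6*(⅗)))*22 = (14*(18/5))*22 = (252/5)*22 = 5544/5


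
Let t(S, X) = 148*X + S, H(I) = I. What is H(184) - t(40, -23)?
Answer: 3548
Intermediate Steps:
t(S, X) = S + 148*X
H(184) - t(40, -23) = 184 - (40 + 148*(-23)) = 184 - (40 - 3404) = 184 - 1*(-3364) = 184 + 3364 = 3548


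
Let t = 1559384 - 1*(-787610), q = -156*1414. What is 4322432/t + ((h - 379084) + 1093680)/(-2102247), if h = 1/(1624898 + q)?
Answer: 5202749678302690463/3464415320945632326 ≈ 1.5018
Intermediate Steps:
q = -220584
t = 2346994 (t = 1559384 + 787610 = 2346994)
h = 1/1404314 (h = 1/(1624898 - 220584) = 1/1404314 ≈ 7.1209e-7)
4322432/t + ((h - 379084) + 1093680)/(-2102247) = 4322432/2346994 + ((1/1404314 - 379084) + 1093680)/(-2102247) = 4322432*(1/2346994) + (-532352968375/1404314 + 1093680)*(-1/2102247) = 2161216/1173497 + (1003517167145/1404314)*(-1/2102247) = 2161216/1173497 - 1003517167145/2952214893558 = 5202749678302690463/3464415320945632326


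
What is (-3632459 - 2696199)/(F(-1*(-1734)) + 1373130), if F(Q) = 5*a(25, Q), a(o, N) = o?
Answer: -6328658/1373255 ≈ -4.6085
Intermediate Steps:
F(Q) = 125 (F(Q) = 5*25 = 125)
(-3632459 - 2696199)/(F(-1*(-1734)) + 1373130) = (-3632459 - 2696199)/(125 + 1373130) = -6328658/1373255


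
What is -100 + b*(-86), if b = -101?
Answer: 8586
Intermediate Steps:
-100 + b*(-86) = -100 - 101*(-86) = -100 + 8686 = 8586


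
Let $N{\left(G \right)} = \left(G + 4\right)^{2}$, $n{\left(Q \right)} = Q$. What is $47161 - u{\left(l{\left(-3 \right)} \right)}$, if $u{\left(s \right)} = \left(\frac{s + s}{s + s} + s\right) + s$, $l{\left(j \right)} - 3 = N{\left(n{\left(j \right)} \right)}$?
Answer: $47152$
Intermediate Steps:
$N{\left(G \right)} = \left(4 + G\right)^{2}$
$l{\left(j \right)} = 3 + \left(4 + j\right)^{2}$
$u{\left(s \right)} = 1 + 2 s$ ($u{\left(s \right)} = \left(\frac{2 s}{2 s} + s\right) + s = \left(2 s \frac{1}{2 s} + s\right) + s = \left(1 + s\right) + s = 1 + 2 s$)
$47161 - u{\left(l{\left(-3 \right)} \right)} = 47161 - \left(1 + 2 \left(3 + \left(4 - 3\right)^{2}\right)\right) = 47161 - \left(1 + 2 \left(3 + 1^{2}\right)\right) = 47161 - \left(1 + 2 \left(3 + 1\right)\right) = 47161 - \left(1 + 2 \cdot 4\right) = 47161 - \left(1 + 8\right) = 47161 - 9 = 47152$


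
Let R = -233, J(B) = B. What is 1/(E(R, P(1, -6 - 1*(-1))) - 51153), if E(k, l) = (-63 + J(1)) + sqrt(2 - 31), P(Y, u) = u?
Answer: -51215/2622976254 - I*sqrt(29)/2622976254 ≈ -1.9526e-5 - 2.0531e-9*I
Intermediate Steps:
E(k, l) = -62 + I*sqrt(29) (E(k, l) = (-63 + 1) + sqrt(2 - 31) = -62 + sqrt(-29) = -62 + I*sqrt(29))
1/(E(R, P(1, -6 - 1*(-1))) - 51153) = 1/((-62 + I*sqrt(29)) - 51153) = 1/(-51215 + I*sqrt(29))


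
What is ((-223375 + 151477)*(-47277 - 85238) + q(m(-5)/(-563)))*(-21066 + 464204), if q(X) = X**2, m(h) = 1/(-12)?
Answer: 96354084647453658366049/22821768 ≈ 4.2220e+15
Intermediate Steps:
m(h) = -1/12
((-223375 + 151477)*(-47277 - 85238) + q(m(-5)/(-563)))*(-21066 + 464204) = ((-223375 + 151477)*(-47277 - 85238) + (-1/12/(-563))**2)*(-21066 + 464204) = (-71898*(-132515) + (-1/12*(-1/563))**2)*443138 = (9527563470 + (1/6756)**2)*443138 = (9527563470 + 1/45643536)*443138 = (434871686235229921/45643536)*443138 = 96354084647453658366049/22821768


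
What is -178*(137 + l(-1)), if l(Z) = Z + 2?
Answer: -24564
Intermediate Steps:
l(Z) = 2 + Z
-178*(137 + l(-1)) = -178*(137 + (2 - 1)) = -178*(137 + 1) = -178*138 = -24564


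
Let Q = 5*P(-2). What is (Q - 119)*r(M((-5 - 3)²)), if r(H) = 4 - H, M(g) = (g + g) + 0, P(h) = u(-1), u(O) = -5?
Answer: 17856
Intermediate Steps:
P(h) = -5
M(g) = 2*g (M(g) = 2*g + 0 = 2*g)
Q = -25 (Q = 5*(-5) = -25)
(Q - 119)*r(M((-5 - 3)²)) = (-25 - 119)*(4 - 2*(-5 - 3)²) = -144*(4 - 2*(-8)²) = -144*(4 - 2*64) = -144*(4 - 1*128) = -144*(4 - 128) = -144*(-124) = 17856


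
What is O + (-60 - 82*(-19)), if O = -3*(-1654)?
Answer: 6460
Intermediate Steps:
O = 4962
O + (-60 - 82*(-19)) = 4962 + (-60 - 82*(-19)) = 4962 + (-60 + 1558) = 4962 + 1498 = 6460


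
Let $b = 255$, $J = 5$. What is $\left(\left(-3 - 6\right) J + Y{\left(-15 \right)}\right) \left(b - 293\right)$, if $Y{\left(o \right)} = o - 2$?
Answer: $2356$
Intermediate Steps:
$Y{\left(o \right)} = -2 + o$
$\left(\left(-3 - 6\right) J + Y{\left(-15 \right)}\right) \left(b - 293\right) = \left(\left(-3 - 6\right) 5 - 17\right) \left(255 - 293\right) = \left(\left(-3 - 6\right) 5 - 17\right) \left(-38\right) = \left(\left(-9\right) 5 - 17\right) \left(-38\right) = \left(-45 - 17\right) \left(-38\right) = \left(-62\right) \left(-38\right) = 2356$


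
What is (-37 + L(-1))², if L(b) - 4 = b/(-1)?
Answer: 1024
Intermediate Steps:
L(b) = 4 - b (L(b) = 4 + b/(-1) = 4 + b*(-1) = 4 - b)
(-37 + L(-1))² = (-37 + (4 - 1*(-1)))² = (-37 + (4 + 1))² = (-37 + 5)² = (-32)² = 1024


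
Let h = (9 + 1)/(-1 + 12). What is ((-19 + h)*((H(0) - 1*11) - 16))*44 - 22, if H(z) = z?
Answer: 21470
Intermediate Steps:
h = 10/11 ≈ 0.90909
((-19 + h)*((H(0) - 1*11) - 16))*44 - 22 = ((-19 + 10/11)*((0 - 1*11) - 16))*44 - 22 = -199*((0 - 11) - 16)/11*44 - 22 = -199*(-11 - 16)/11*44 - 22 = -199/11*(-27)*44 - 22 = (5373/11)*44 - 22 = 21492 - 22 = 21470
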